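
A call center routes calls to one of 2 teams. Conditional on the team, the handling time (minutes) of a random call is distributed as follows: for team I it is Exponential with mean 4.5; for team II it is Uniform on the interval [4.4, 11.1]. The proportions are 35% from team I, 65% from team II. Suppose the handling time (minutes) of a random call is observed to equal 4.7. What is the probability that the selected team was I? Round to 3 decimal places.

Likelihoods f(4.7 | ·): I: 0.0781972; II: 0.149254.
Posterior ∝ prior × likelihood. Numerator for I: 0.35·0.0781972 = 0.027369.
Normalizing constant: 0.35·0.0781972 + 0.65·0.149254 = 0.124384.
P(I | observation) = 0.027369 / 0.124384 = 0.220037.

0.220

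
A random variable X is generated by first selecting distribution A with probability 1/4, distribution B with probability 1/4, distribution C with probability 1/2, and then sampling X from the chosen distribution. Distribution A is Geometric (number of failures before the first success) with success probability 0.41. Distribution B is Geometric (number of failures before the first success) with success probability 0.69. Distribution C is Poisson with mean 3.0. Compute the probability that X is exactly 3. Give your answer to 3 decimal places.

Conditional on each component, P(X = 3): A: 0.0842054; B: 0.0205558; C: 0.224042.
By total probability, P(X = 3) = 0.25·0.0842054 + 0.25·0.0205558 + 0.5·0.224042 = 0.138211.

0.138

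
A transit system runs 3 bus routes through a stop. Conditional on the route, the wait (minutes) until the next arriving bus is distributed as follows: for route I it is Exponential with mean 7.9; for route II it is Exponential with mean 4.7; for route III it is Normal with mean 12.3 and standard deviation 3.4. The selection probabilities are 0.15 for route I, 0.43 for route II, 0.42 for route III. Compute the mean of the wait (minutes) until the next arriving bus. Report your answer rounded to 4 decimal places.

8.3720

Component means — I: 7.9; II: 4.7; III: 12.3.
E[X] = 0.15·7.9 + 0.43·4.7 + 0.42·12.3 = 8.372.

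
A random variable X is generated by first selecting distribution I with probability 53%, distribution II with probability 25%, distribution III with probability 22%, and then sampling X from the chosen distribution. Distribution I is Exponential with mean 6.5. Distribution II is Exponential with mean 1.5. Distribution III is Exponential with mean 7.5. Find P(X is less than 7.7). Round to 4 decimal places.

Conditional on each component, P(X < 7.7): I: 0.694136; II: 0.994103; III: 0.641801.
By total probability, P(X < 7.7) = 0.53·0.694136 + 0.25·0.994103 + 0.22·0.641801 = 0.757614.

0.7576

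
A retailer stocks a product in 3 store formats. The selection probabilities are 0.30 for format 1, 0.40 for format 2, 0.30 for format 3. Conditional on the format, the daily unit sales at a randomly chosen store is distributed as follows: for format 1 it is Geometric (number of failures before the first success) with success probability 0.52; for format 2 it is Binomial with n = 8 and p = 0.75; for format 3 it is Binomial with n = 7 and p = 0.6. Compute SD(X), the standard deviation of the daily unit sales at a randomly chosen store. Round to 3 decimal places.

Per component, 1: μ=0.923077, E[X²]=2.62722; 2: μ=6, E[X²]=37.5; 3: μ=4.2, E[X²]=19.32.
E[X] = 0.3·0.923077 + 0.4·6 + 0.3·4.2 = 3.93692.
E[X²] = 0.3·2.62722 + 0.4·37.5 + 0.3·19.32 = 21.5842.
Var(X) = E[X²] − (E[X])² = 21.5842 − 15.4994 = 6.0848.
SD(X) = √6.0848 = 2.46674.

2.467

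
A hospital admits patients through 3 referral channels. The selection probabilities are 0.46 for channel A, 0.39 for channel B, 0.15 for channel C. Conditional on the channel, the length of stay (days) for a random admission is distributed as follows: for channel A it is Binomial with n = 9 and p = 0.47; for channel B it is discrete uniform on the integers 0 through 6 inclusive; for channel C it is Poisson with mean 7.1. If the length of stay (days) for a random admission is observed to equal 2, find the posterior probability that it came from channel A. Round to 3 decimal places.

0.422

Likelihoods P(X=2 | ·): A: 0.0934177; B: 0.142857; C: 0.0207968.
Posterior ∝ prior × likelihood. Numerator for A: 0.46·0.0934177 = 0.0429722.
Normalizing constant: 0.46·0.0934177 + 0.39·0.142857 + 0.15·0.0207968 = 0.101806.
P(A | observation) = 0.0429722 / 0.101806 = 0.422099.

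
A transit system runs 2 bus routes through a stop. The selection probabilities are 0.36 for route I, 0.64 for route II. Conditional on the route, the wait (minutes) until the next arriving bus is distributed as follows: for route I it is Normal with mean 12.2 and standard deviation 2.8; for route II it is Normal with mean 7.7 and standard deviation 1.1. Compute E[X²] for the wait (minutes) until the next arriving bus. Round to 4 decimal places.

For each component E[X²] = Var + (mean)², giving I: 156.68; II: 60.5.
Overall E[X²] = 0.36·156.68 + 0.64·60.5 = 95.1248.

95.1248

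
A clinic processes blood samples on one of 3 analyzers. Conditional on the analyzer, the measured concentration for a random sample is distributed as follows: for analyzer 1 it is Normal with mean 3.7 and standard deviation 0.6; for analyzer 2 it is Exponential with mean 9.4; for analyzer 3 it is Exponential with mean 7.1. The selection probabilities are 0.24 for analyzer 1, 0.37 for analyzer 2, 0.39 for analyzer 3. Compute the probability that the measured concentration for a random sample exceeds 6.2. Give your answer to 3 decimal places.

Conditional on each analyzer, P(X > 6.2): 1: 1.54543e-05; 2: 0.517071; 3: 0.417597.
By total probability, P(X > 6.2) = 0.24·1.54543e-05 + 0.37·0.517071 + 0.39·0.417597 = 0.354183.

0.354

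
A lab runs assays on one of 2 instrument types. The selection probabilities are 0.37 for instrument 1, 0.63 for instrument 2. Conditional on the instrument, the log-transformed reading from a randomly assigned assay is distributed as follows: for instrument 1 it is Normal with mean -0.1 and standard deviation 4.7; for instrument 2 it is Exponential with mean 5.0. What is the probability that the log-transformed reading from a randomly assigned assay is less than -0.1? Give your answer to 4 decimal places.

0.1850

Conditional on each instrument, P(X < -0.1): 1: 0.5; 2: 0.
By total probability, P(X < -0.1) = 0.37·0.5 + 0.63·0 = 0.185.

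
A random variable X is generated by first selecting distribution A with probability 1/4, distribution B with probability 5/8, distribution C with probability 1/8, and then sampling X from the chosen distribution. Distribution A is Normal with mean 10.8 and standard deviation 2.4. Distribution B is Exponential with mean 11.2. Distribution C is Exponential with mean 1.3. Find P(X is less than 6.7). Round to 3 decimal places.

Conditional on each component, P(X < 6.7): A: 0.0437873; B: 0.450207; C: 0.994223.
By total probability, P(X < 6.7) = 0.25·0.0437873 + 0.625·0.450207 + 0.125·0.994223 = 0.416604.

0.417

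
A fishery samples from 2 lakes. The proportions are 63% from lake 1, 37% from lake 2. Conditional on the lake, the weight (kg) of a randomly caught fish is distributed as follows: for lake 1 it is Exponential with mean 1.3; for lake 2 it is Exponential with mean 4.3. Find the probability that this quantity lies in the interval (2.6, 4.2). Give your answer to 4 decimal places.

Conditional on each lake, P(2.6 < X < 4.2): 1: 0.0958082; 2: 0.16973.
By total probability, P(2.6 < X < 4.2) = 0.63·0.0958082 + 0.37·0.16973 = 0.123159.

0.1232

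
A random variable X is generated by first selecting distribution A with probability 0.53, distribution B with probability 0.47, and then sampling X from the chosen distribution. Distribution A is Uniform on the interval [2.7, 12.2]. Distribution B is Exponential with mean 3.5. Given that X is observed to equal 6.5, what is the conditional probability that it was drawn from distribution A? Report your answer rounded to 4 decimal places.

Likelihoods f(6.5 | ·): A: 0.105263; B: 0.0446052.
Posterior ∝ prior × likelihood. Numerator for A: 0.53·0.105263 = 0.0557895.
Normalizing constant: 0.53·0.105263 + 0.47·0.0446052 = 0.0767539.
P(A | observation) = 0.0557895 / 0.0767539 = 0.726862.

0.7269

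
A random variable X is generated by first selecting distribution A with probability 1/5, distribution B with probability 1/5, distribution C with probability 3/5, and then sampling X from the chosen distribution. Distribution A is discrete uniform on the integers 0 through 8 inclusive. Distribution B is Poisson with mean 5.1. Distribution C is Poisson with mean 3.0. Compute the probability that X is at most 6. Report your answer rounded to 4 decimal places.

Conditional on each component, P(X ≤ 6): A: 0.777778; B: 0.74742; C: 0.966491.
By total probability, P(X ≤ 6) = 0.2·0.777778 + 0.2·0.74742 + 0.6·0.966491 = 0.884934.

0.8849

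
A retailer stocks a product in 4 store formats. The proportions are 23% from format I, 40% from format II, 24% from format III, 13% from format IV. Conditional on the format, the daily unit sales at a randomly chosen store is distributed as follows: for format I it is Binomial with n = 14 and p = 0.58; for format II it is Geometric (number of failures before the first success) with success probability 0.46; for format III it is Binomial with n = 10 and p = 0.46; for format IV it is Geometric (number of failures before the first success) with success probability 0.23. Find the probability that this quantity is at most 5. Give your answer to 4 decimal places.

Conditional on each format, P(X ≤ 5): I: 0.078911; II: 0.975205; III: 0.716762; IV: 0.791578.
By total probability, P(X ≤ 5) = 0.23·0.078911 + 0.4·0.975205 + 0.24·0.716762 + 0.13·0.791578 = 0.683159.

0.6832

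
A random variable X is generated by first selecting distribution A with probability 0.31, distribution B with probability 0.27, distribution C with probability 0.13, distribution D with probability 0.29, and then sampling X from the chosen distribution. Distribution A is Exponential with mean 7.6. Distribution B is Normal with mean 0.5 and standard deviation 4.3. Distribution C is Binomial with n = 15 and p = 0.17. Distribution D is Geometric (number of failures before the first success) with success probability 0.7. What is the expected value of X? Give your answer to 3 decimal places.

2.947

Component means — A: 7.6; B: 0.5; C: 2.55; D: 0.428571.
E[X] = 0.31·7.6 + 0.27·0.5 + 0.13·2.55 + 0.29·0.428571 = 2.94679.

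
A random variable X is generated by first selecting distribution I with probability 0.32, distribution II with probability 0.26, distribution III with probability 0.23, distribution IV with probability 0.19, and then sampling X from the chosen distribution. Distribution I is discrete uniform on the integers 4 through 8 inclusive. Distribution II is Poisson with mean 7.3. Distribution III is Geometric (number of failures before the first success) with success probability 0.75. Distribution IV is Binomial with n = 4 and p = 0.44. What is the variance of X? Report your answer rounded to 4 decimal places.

10.9320

Per component, I: μ=6, E[X²]=38; II: μ=7.3, E[X²]=60.59; III: μ=0.333333, E[X²]=0.555556; IV: μ=1.76, E[X²]=4.0832.
E[X] = 0.32·6 + 0.26·7.3 + 0.23·0.333333 + 0.19·1.76 = 4.22907.
E[X²] = 0.32·38 + 0.26·60.59 + 0.23·0.555556 + 0.19·4.0832 = 28.817.
Var(X) = E[X²] − (E[X])² = 28.817 − 17.885 = 10.932.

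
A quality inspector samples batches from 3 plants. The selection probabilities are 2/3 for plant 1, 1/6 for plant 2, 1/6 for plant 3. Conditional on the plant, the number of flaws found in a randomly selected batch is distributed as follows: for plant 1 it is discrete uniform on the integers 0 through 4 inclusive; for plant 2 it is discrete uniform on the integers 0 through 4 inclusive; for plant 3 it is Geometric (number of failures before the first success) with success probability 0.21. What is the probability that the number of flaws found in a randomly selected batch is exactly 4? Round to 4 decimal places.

Conditional on each plant, P(X = 4): 1: 0.2; 2: 0.2; 3: 0.0817952.
By total probability, P(X = 4) = 0.666667·0.2 + 0.166667·0.2 + 0.166667·0.0817952 = 0.180299.

0.1803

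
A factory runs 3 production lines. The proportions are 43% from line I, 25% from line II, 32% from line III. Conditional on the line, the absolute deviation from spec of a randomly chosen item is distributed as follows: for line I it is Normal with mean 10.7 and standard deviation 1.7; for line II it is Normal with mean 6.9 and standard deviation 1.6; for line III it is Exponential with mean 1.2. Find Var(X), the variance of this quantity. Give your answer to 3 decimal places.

18.913

Per component, I: μ=10.7, E[X²]=117.38; II: μ=6.9, E[X²]=50.17; III: μ=1.2, E[X²]=2.88.
E[X] = 0.43·10.7 + 0.25·6.9 + 0.32·1.2 = 6.71.
E[X²] = 0.43·117.38 + 0.25·50.17 + 0.32·2.88 = 63.9375.
Var(X) = E[X²] − (E[X])² = 63.9375 − 45.0241 = 18.9134.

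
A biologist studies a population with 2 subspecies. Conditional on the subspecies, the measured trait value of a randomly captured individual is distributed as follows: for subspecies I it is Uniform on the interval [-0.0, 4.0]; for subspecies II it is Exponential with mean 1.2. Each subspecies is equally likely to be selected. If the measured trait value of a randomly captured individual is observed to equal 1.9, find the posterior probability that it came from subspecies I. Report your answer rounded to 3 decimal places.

0.594

Likelihoods f(1.9 | ·): I: 0.25; II: 0.171075.
Posterior ∝ prior × likelihood. Numerator for I: 0.5·0.25 = 0.125.
Normalizing constant: 0.5·0.25 + 0.5·0.171075 = 0.210537.
P(I | observation) = 0.125 / 0.210537 = 0.593719.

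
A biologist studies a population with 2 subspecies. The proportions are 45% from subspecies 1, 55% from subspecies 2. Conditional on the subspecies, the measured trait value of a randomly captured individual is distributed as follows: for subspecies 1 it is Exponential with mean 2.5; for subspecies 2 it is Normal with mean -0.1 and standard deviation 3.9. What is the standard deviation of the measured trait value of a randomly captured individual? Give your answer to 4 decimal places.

3.5848

Per component, 1: μ=2.5, E[X²]=12.5; 2: μ=-0.1, E[X²]=15.22.
E[X] = 0.45·2.5 + 0.55·-0.1 = 1.07.
E[X²] = 0.45·12.5 + 0.55·15.22 = 13.996.
Var(X) = E[X²] − (E[X])² = 13.996 − 1.1449 = 12.8511.
SD(X) = √12.8511 = 3.58484.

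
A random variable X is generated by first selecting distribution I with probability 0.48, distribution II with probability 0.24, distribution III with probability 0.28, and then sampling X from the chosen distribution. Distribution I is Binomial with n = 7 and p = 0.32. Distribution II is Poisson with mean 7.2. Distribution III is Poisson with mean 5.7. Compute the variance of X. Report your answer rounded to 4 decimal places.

8.6494

Per component, I: μ=2.24, E[X²]=6.5408; II: μ=7.2, E[X²]=59.04; III: μ=5.7, E[X²]=38.19.
E[X] = 0.48·2.24 + 0.24·7.2 + 0.28·5.7 = 4.3992.
E[X²] = 0.48·6.5408 + 0.24·59.04 + 0.28·38.19 = 28.0024.
Var(X) = E[X²] − (E[X])² = 28.0024 − 19.353 = 8.64942.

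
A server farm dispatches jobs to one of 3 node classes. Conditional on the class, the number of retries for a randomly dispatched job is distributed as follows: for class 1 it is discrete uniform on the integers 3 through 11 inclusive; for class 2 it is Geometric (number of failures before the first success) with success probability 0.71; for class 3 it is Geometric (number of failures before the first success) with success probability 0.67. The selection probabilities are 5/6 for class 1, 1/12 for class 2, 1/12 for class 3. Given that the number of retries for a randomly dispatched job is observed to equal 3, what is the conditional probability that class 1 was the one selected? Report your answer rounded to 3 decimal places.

0.964

Likelihoods P(X=3 | ·): 1: 0.111111; 2: 0.0173162; 3: 0.0240778.
Posterior ∝ prior × likelihood. Numerator for 1: 0.833333·0.111111 = 0.0925926.
Normalizing constant: 0.833333·0.111111 + 0.0833333·0.0173162 + 0.0833333·0.0240778 = 0.0960421.
P(1 | observation) = 0.0925926 / 0.0960421 = 0.964083.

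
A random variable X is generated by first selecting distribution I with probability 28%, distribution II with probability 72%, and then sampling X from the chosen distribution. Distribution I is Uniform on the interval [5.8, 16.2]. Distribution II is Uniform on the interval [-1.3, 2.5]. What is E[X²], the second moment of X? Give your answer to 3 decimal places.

37.529

For each component E[X²] = Var + (mean)², giving I: 130.013; II: 1.56333.
Overall E[X²] = 0.28·130.013 + 0.72·1.56333 = 37.5293.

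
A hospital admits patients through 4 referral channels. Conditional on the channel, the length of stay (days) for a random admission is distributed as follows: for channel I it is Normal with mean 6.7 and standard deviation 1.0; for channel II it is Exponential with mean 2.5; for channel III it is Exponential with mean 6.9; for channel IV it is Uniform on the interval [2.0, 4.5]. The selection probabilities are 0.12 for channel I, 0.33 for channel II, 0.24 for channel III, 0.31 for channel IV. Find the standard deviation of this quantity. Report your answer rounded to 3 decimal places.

4.183

Per component, I: μ=6.7, E[X²]=45.89; II: μ=2.5, E[X²]=12.5; III: μ=6.9, E[X²]=95.22; IV: μ=3.25, E[X²]=11.0833.
E[X] = 0.12·6.7 + 0.33·2.5 + 0.24·6.9 + 0.31·3.25 = 4.2925.
E[X²] = 0.12·45.89 + 0.33·12.5 + 0.24·95.22 + 0.31·11.0833 = 35.9204.
Var(X) = E[X²] − (E[X])² = 35.9204 − 18.4256 = 17.4949.
SD(X) = √17.4949 = 4.18269.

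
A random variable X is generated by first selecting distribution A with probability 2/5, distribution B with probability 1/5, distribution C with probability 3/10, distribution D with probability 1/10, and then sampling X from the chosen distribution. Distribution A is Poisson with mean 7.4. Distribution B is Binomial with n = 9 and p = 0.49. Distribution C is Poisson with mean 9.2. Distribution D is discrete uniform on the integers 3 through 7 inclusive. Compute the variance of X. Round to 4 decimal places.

9.6170

Per component, A: μ=7.4, E[X²]=62.16; B: μ=4.41, E[X²]=21.6972; C: μ=9.2, E[X²]=93.84; D: μ=5, E[X²]=27.
E[X] = 0.4·7.4 + 0.2·4.41 + 0.3·9.2 + 0.1·5 = 7.102.
E[X²] = 0.4·62.16 + 0.2·21.6972 + 0.3·93.84 + 0.1·27 = 60.0554.
Var(X) = E[X²] − (E[X])² = 60.0554 − 50.4384 = 9.61704.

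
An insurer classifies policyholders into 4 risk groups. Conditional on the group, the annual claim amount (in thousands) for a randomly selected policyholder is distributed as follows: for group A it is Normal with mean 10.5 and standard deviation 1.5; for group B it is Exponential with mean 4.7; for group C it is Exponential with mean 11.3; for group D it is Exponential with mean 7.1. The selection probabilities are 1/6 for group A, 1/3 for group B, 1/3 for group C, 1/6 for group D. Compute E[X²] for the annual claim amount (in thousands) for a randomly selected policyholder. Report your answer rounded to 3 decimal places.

For each component E[X²] = Var + (mean)², giving A: 112.5; B: 44.18; C: 255.38; D: 100.82.
Overall E[X²] = 0.166667·112.5 + 0.333333·44.18 + 0.333333·255.38 + 0.166667·100.82 = 135.407.

135.407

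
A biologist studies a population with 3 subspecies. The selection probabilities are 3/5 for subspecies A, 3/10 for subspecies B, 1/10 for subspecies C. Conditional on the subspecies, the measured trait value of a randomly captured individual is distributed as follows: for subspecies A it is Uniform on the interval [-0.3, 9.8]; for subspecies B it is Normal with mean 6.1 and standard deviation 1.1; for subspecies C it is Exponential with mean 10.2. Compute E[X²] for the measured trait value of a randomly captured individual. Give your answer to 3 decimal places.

For each component E[X²] = Var + (mean)², giving A: 31.0633; B: 38.42; C: 208.08.
Overall E[X²] = 0.6·31.0633 + 0.3·38.42 + 0.1·208.08 = 50.972.

50.972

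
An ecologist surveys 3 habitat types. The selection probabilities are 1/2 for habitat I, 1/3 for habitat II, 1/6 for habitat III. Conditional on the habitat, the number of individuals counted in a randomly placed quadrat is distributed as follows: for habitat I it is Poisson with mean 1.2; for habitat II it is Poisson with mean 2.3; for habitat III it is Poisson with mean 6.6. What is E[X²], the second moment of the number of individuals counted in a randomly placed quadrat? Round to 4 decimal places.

For each component E[X²] = Var + (mean)², giving I: 2.64; II: 7.59; III: 50.16.
Overall E[X²] = 0.5·2.64 + 0.333333·7.59 + 0.166667·50.16 = 12.21.

12.2100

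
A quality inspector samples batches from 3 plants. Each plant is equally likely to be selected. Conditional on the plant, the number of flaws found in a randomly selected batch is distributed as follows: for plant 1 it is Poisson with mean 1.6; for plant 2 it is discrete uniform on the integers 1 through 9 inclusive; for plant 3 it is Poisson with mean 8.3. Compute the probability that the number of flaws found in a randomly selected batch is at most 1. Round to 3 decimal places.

Conditional on each plant, P(X ≤ 1): 1: 0.524931; 2: 0.111111; 3: 0.00231121.
By total probability, P(X ≤ 1) = 0.333333·0.524931 + 0.333333·0.111111 + 0.333333·0.00231121 = 0.212784.

0.213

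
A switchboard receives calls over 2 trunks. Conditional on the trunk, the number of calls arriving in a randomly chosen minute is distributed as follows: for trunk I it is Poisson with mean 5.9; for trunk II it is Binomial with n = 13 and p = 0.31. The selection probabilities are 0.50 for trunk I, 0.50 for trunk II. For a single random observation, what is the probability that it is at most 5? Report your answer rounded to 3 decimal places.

Conditional on each trunk, P(X ≤ 5): I: 0.461873; II: 0.813321.
By total probability, P(X ≤ 5) = 0.5·0.461873 + 0.5·0.813321 = 0.637597.

0.638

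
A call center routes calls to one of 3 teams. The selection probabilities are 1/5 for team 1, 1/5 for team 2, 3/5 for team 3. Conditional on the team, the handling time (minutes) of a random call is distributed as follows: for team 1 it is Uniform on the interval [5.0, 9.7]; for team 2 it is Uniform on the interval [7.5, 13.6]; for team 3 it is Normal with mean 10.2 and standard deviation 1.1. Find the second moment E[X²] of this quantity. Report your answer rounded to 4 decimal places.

97.2033

For each component E[X²] = Var + (mean)², giving 1: 55.8633; 2: 114.403; 3: 105.25.
Overall E[X²] = 0.2·55.8633 + 0.2·114.403 + 0.6·105.25 = 97.2033.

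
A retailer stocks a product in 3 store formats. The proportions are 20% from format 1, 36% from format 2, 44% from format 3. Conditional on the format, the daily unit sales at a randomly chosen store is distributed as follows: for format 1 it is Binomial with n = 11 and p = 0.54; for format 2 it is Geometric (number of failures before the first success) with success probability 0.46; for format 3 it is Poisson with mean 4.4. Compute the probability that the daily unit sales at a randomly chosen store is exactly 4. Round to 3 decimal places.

0.123

Conditional on each format, P(X = 4): 1: 0.122291; 2: 0.0391141; 3: 0.191736.
By total probability, P(X = 4) = 0.2·0.122291 + 0.36·0.0391141 + 0.44·0.191736 = 0.122903.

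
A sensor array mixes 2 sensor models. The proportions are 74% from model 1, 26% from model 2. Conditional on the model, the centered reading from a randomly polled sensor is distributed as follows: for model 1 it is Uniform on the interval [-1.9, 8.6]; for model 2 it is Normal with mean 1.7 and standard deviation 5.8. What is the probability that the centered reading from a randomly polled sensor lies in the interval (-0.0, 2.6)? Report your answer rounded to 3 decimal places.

0.229

Conditional on each model, P(-0.0 < X < 2.6): 1: 0.247619; 2: 0.176936.
By total probability, P(-0.0 < X < 2.6) = 0.74·0.247619 + 0.26·0.176936 = 0.229241.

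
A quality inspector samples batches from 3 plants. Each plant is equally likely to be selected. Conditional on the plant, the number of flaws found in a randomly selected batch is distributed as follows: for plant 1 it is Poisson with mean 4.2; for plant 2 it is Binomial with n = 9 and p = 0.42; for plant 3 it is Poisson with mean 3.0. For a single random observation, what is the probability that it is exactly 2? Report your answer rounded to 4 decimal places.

Conditional on each plant, P(X = 2): 1: 0.132261; 2: 0.140216; 3: 0.224042.
By total probability, P(X = 2) = 0.333333·0.132261 + 0.333333·0.140216 + 0.333333·0.224042 = 0.165506.

0.1655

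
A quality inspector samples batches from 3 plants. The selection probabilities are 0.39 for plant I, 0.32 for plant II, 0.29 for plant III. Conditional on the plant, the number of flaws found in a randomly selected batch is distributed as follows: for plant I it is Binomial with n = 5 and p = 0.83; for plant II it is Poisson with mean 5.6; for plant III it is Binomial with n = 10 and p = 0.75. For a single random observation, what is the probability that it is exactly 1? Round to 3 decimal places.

0.008

Conditional on each plant, P(X = 1): I: 0.00346612; II: 0.020708; III: 2.86102e-05.
By total probability, P(X = 1) = 0.39·0.00346612 + 0.32·0.020708 + 0.29·2.86102e-05 = 0.00798666.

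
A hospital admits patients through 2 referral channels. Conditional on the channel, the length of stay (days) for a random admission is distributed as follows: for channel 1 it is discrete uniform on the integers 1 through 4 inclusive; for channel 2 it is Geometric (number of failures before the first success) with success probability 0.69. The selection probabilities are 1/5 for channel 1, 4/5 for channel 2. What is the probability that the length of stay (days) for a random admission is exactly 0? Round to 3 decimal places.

Conditional on each channel, P(X = 0): 1: 0; 2: 0.69.
By total probability, P(X = 0) = 0.2·0 + 0.8·0.69 = 0.552.

0.552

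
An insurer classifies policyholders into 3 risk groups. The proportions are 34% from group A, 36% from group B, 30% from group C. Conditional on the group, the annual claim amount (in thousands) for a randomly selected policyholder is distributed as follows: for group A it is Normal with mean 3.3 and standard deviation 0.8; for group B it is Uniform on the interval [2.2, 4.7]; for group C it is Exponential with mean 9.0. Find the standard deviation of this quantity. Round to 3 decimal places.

Per component, A: μ=3.3, E[X²]=11.53; B: μ=3.45, E[X²]=12.4233; C: μ=9, E[X²]=162.
E[X] = 0.34·3.3 + 0.36·3.45 + 0.3·9 = 5.064.
E[X²] = 0.34·11.53 + 0.36·12.4233 + 0.3·162 = 56.9926.
Var(X) = E[X²] − (E[X])² = 56.9926 − 25.6441 = 31.3485.
SD(X) = √31.3485 = 5.59897.

5.599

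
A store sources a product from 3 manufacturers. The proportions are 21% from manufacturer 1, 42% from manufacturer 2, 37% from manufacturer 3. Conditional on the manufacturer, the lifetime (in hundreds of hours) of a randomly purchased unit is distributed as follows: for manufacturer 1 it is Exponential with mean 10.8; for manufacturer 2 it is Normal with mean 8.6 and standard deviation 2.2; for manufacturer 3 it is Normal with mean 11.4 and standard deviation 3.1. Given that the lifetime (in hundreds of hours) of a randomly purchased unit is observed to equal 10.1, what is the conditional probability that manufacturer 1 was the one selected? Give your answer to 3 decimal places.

0.068

Likelihoods f(10.1 | ·): 1: 0.0363438; 2: 0.143728; 3: 0.117859.
Posterior ∝ prior × likelihood. Numerator for 1: 0.21·0.0363438 = 0.0076322.
Normalizing constant: 0.21·0.0363438 + 0.42·0.143728 + 0.37·0.117859 = 0.111606.
P(1 | observation) = 0.0076322 / 0.111606 = 0.0683855.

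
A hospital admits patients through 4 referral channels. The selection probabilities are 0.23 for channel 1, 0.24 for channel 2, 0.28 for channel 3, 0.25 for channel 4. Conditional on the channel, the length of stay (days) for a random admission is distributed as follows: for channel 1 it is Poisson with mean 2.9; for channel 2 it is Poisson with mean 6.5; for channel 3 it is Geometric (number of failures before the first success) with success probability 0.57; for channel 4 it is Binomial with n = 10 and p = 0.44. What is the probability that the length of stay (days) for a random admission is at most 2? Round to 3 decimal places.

Conditional on each channel, P(X ≤ 2): 1: 0.445963; 2: 0.0430359; 3: 0.920493; 4: 0.111124.
By total probability, P(X ≤ 2) = 0.23·0.445963 + 0.24·0.0430359 + 0.28·0.920493 + 0.25·0.111124 = 0.398419.

0.398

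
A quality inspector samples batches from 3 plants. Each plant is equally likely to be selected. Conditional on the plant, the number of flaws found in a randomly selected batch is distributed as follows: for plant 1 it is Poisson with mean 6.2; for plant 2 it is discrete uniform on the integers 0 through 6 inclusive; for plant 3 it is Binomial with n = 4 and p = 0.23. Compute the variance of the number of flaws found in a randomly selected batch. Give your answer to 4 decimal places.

Per component, 1: μ=6.2, E[X²]=44.64; 2: μ=3, E[X²]=13; 3: μ=0.92, E[X²]=1.5548.
E[X] = 0.333333·6.2 + 0.333333·3 + 0.333333·0.92 = 3.37333.
E[X²] = 0.333333·44.64 + 0.333333·13 + 0.333333·1.5548 = 19.7316.
Var(X) = E[X²] − (E[X])² = 19.7316 − 11.3794 = 8.35222.

8.3522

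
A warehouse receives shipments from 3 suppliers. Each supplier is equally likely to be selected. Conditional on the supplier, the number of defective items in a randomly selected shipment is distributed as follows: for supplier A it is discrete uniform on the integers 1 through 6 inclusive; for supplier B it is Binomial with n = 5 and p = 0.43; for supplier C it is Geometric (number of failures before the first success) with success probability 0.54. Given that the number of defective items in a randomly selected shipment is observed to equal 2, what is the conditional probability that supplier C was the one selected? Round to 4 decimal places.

0.1833

Likelihoods P(X=2 | ·): A: 0.166667; B: 0.342422; C: 0.114264.
Posterior ∝ prior × likelihood. Numerator for C: 0.333333·0.114264 = 0.038088.
Normalizing constant: 0.333333·0.166667 + 0.333333·0.342422 + 0.333333·0.114264 = 0.207784.
P(C | observation) = 0.038088 / 0.207784 = 0.183306.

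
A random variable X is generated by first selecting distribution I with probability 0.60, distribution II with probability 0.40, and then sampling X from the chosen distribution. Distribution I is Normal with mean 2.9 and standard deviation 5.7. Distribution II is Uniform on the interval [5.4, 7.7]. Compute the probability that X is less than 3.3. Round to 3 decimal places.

Conditional on each component, P(X < 3.3): I: 0.527973; II: 0.
By total probability, P(X < 3.3) = 0.6·0.527973 + 0.4·0 = 0.316784.

0.317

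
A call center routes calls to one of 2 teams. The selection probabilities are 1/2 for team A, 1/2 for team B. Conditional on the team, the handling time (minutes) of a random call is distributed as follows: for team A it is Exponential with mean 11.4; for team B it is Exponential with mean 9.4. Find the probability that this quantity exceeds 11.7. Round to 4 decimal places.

0.3232

Conditional on each team, P(X > 11.7): A: 0.358325; B: 0.288033.
By total probability, P(X > 11.7) = 0.5·0.358325 + 0.5·0.288033 = 0.323179.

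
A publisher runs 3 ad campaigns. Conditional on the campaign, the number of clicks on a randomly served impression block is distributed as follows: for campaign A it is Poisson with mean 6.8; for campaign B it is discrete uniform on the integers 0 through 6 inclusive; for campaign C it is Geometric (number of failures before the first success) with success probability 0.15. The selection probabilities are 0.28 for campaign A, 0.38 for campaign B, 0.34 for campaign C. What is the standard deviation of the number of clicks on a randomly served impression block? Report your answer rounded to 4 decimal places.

Per component, A: μ=6.8, E[X²]=53.04; B: μ=3, E[X²]=13; C: μ=5.66667, E[X²]=69.8889.
E[X] = 0.28·6.8 + 0.38·3 + 0.34·5.66667 = 4.97067.
E[X²] = 0.28·53.04 + 0.38·13 + 0.34·69.8889 = 43.5534.
Var(X) = E[X²] − (E[X])² = 43.5534 − 24.7075 = 18.8459.
SD(X) = √18.8459 = 4.34119.

4.3412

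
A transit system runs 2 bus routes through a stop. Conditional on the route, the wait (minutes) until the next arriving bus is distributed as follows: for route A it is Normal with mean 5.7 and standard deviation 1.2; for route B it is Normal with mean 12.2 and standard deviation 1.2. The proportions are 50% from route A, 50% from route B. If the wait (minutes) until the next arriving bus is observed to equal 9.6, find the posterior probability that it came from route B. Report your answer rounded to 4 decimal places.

0.9495

Likelihoods f(9.6 | ·): A: 0.00169087; B: 0.0317939.
Posterior ∝ prior × likelihood. Numerator for B: 0.5·0.0317939 = 0.0158969.
Normalizing constant: 0.5·0.00169087 + 0.5·0.0317939 = 0.0167424.
P(B | observation) = 0.0158969 / 0.0167424 = 0.949503.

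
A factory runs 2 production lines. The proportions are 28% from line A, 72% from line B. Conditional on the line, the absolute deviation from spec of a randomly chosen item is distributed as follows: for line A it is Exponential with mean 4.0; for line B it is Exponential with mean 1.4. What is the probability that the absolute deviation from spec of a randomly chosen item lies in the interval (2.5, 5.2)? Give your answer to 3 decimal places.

Conditional on each line, P(2.5 < X < 5.2): A: 0.26273; B: 0.143304.
By total probability, P(2.5 < X < 5.2) = 0.28·0.26273 + 0.72·0.143304 = 0.176743.

0.177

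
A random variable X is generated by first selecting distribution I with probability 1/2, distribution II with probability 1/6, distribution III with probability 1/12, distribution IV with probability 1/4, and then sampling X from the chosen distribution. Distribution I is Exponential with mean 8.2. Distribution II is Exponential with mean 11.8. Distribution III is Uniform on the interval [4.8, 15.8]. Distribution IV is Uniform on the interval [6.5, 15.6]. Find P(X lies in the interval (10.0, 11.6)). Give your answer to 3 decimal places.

0.091

Conditional on each component, P(10.0 < X < 11.6): I: 0.0523597; II: 0.0543351; III: 0.145455; IV: 0.175824.
By total probability, P(10.0 < X < 11.6) = 0.5·0.0523597 + 0.166667·0.0543351 + 0.0833333·0.145455 + 0.25·0.175824 = 0.091313.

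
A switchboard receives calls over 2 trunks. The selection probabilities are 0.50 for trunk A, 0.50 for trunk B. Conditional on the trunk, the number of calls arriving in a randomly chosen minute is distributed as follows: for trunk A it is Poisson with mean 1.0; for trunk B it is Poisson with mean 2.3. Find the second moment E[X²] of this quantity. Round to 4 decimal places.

For each component E[X²] = Var + (mean)², giving A: 2; B: 7.59.
Overall E[X²] = 0.5·2 + 0.5·7.59 = 4.795.

4.7950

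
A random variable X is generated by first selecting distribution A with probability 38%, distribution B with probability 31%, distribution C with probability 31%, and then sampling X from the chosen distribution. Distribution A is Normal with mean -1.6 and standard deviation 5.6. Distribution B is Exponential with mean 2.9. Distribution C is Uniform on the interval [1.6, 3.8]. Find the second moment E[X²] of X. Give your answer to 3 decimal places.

20.489

For each component E[X²] = Var + (mean)², giving A: 33.92; B: 16.82; C: 7.69333.
Overall E[X²] = 0.38·33.92 + 0.31·16.82 + 0.31·7.69333 = 20.4887.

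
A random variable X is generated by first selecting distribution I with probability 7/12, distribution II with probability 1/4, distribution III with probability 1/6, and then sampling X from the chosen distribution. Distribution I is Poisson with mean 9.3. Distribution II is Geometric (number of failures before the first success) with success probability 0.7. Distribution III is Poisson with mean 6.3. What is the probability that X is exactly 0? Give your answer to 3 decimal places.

Conditional on each component, P(X = 0): I: 9.14242e-05; II: 0.7; III: 0.0018363.
By total probability, P(X = 0) = 0.583333·9.14242e-05 + 0.25·0.7 + 0.166667·0.0018363 = 0.175359.

0.175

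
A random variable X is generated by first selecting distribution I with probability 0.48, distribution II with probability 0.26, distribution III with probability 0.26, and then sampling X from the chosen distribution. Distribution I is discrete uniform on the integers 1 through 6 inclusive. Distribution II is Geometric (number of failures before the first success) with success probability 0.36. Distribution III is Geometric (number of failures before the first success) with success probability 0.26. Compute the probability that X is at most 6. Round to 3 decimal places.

Conditional on each component, P(X ≤ 6): I: 1; II: 0.95602; III: 0.878487.
By total probability, P(X ≤ 6) = 0.48·1 + 0.26·0.95602 + 0.26·0.878487 = 0.956972.

0.957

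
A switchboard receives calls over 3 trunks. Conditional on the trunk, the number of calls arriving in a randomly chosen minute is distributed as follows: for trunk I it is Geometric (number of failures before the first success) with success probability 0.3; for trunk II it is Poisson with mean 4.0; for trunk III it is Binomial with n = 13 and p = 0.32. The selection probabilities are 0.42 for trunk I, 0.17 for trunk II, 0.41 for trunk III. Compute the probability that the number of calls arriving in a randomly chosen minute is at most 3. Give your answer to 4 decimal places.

0.5405

Conditional on each trunk, P(X ≤ 3): I: 0.7599; II: 0.43347; III: 0.360233.
By total probability, P(X ≤ 3) = 0.42·0.7599 + 0.17·0.43347 + 0.41·0.360233 = 0.540543.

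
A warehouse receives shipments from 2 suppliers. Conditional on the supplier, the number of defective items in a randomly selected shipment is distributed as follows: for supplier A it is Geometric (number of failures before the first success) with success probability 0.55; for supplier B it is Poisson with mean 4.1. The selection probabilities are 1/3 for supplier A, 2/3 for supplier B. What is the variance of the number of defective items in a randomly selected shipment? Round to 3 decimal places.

5.623

Per component, A: μ=0.818182, E[X²]=2.15702; B: μ=4.1, E[X²]=20.91.
E[X] = 0.333333·0.818182 + 0.666667·4.1 = 3.00606.
E[X²] = 0.333333·2.15702 + 0.666667·20.91 = 14.659.
Var(X) = E[X²] − (E[X])² = 14.659 − 9.0364 = 5.62261.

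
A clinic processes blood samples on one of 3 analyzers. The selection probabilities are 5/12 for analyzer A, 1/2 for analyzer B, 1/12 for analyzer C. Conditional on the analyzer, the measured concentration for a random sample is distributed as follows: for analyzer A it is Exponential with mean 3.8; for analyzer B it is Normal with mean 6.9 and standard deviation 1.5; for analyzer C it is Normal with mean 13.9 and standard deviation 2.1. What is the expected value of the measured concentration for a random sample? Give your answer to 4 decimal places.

Component means — A: 3.8; B: 6.9; C: 13.9.
E[X] = 0.416667·3.8 + 0.5·6.9 + 0.0833333·13.9 = 6.19167.

6.1917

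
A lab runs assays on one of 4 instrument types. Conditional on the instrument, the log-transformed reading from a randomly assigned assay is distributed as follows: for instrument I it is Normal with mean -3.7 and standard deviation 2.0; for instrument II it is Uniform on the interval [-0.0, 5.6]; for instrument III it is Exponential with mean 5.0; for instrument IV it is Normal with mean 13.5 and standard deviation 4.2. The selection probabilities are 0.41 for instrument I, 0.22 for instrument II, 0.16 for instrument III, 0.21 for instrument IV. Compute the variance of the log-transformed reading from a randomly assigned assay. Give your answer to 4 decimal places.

Per component, I: μ=-3.7, E[X²]=17.69; II: μ=2.8, E[X²]=10.4533; III: μ=5, E[X²]=50; IV: μ=13.5, E[X²]=199.89.
E[X] = 0.41·-3.7 + 0.22·2.8 + 0.16·5 + 0.21·13.5 = 2.734.
E[X²] = 0.41·17.69 + 0.22·10.4533 + 0.16·50 + 0.21·199.89 = 59.5295.
Var(X) = E[X²] − (E[X])² = 59.5295 − 7.47476 = 52.0548.

52.0548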